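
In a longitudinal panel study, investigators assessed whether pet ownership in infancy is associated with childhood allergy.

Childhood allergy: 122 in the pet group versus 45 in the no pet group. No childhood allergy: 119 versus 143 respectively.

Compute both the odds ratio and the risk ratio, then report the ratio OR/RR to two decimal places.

1.54

From the description: a = 122, b = 119, c = 45, d = 143.
OR = (122·143)/(119·45) = 17446/5355 = 3.25789
Risk in exposed = 122/241 = 0.50622; risk in unexposed = 45/188 = 0.23936; RR = 2.11489
OR/RR = 3.25789 / 2.11489 = 1.54045
The outcome is not rare, so the OR lies further from 1 than the RR.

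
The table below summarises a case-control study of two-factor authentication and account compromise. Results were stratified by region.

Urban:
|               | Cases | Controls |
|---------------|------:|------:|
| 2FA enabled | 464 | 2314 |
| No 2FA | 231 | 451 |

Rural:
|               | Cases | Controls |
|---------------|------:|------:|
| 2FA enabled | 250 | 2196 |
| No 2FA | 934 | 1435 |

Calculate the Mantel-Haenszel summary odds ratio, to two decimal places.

0.23

OR_MH = Σ(aᵢdᵢ/nᵢ) / Σ(bᵢcᵢ/nᵢ), where nᵢ is the stratum total.
Stratum 1 (Urban): n = 3460; a·d/n = 464·451/3460 = 60.4809; b·c/n = 2314·231/3460 = 154.4896
Stratum 2 (Rural): n = 4815; a·d/n = 250·1435/4815 = 74.5067; b·c/n = 2196·934/4815 = 425.9738
OR_MH = (60.4809 + 74.5067) / (154.4896 + 425.9738) = 134.9877 / 580.4634 = 0.23255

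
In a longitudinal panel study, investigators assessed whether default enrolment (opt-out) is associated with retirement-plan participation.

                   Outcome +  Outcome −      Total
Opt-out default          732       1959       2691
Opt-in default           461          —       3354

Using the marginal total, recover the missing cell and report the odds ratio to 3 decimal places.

The missing cell is in the unexposed row: 3354 − 461 = 2893.
So a = 732, b = 1959, c = 461, d = 2893.
OR = (a·d)/(b·c) = (732 × 2893) / (1959 × 461) = 2117676 / 903099 = 2.34490

2.345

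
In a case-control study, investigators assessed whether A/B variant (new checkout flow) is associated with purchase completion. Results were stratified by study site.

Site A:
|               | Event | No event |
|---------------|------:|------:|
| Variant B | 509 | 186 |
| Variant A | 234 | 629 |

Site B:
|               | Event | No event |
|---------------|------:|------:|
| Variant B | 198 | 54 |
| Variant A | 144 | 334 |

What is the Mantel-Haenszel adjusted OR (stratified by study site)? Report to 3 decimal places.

OR_MH = Σ(aᵢdᵢ/nᵢ) / Σ(bᵢcᵢ/nᵢ), where nᵢ is the stratum total.
Stratum 1 (Site A): n = 1558; a·d/n = 509·629/1558 = 205.4949; b·c/n = 186·234/1558 = 27.9358
Stratum 2 (Site B): n = 730; a·d/n = 198·334/730 = 90.5918; b·c/n = 54·144/730 = 10.6521
OR_MH = (205.4949 + 90.5918) / (27.9358 + 10.6521) = 296.0866 / 38.5879 = 7.67305

7.673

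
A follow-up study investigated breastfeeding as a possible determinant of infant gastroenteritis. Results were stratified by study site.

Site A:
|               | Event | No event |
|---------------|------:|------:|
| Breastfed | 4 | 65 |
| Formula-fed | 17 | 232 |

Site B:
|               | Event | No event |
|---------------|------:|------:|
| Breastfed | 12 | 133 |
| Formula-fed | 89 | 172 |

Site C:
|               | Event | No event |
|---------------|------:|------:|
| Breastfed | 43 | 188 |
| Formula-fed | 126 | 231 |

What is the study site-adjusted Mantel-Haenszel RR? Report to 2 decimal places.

RR_MH = Σ(aᵢ·n₀ᵢ/nᵢ) / Σ(cᵢ·n₁ᵢ/nᵢ), with n₁ᵢ = aᵢ+bᵢ (exposed), n₀ᵢ = cᵢ+dᵢ (unexposed), nᵢ = n₁ᵢ+n₀ᵢ.
Stratum 1 (Site A): n₁ = 69, n₀ = 249, n = 318; a·n₀/n = 4·249/318 = 3.1321; c·n₁/n = 17·69/318 = 3.6887
Stratum 2 (Site B): n₁ = 145, n₀ = 261, n = 406; a·n₀/n = 12·261/406 = 7.7143; c·n₁/n = 89·145/406 = 31.7857
Stratum 3 (Site C): n₁ = 231, n₀ = 357, n = 588; a·n₀/n = 43·357/588 = 26.1071; c·n₁/n = 126·231/588 = 49.5000
RR_MH = (3.1321 + 7.7143 + 26.1071) / (3.6887 + 31.7857 + 49.5000) = 36.9535 / 84.9744 = 0.43488

0.43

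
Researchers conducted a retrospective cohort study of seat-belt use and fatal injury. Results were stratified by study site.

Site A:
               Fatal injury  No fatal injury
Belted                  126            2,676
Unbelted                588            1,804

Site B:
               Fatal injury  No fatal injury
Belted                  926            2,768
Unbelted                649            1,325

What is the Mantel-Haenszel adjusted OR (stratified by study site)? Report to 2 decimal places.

OR_MH = Σ(aᵢdᵢ/nᵢ) / Σ(bᵢcᵢ/nᵢ), where nᵢ is the stratum total.
Stratum 1 (Site A): n = 5194; a·d/n = 126·1804/5194 = 43.7628; b·c/n = 2676·588/5194 = 302.9434
Stratum 2 (Site B): n = 5668; a·d/n = 926·1325/5668 = 216.4697; b·c/n = 2768·649/5668 = 316.9428
OR_MH = (43.7628 + 216.4697) / (302.9434 + 316.9428) = 260.2325 / 619.8862 = 0.41981

0.42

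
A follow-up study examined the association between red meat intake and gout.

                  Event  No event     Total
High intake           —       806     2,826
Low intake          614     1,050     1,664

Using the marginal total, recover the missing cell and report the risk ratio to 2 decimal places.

The missing cell is in the exposed row: 2826 − 806 = 2020.
So a = 2020, b = 806, c = 614, d = 1050.
RR = [a/(a+b)] / [c/(c+d)] = (2020/2826) / (614/1664) = 0.71479/0.36899 = 1.93715

1.94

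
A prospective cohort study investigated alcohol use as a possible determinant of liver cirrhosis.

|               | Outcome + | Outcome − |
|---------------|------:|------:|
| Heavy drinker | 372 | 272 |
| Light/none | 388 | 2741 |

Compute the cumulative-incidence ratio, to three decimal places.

4.658

Cells: a = 372, b = 272, c = 388, d = 2741.
Risk in exposed = 372/644 = 0.57764; risk in unexposed = 388/3129 = 0.12400.
RR = 0.57764 / 0.12400 = 4.65834
The risk among the exposed is 4.66 times that among the unexposed.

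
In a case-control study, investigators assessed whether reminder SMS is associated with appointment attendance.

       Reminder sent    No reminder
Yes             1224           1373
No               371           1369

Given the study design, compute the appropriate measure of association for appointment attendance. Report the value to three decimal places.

3.290

Reading the table with exposure as columns: a = 1224 (Reminder sent, case), b = 371 (Reminder sent, non-case), c = 1373 (No reminder, case), d = 1369.
This is a case-control study: participants were sampled on outcome status, so risks in the source population cannot be estimated directly — relative risk is not valid here. The odds ratio is the appropriate measure.
OR = (a·d)/(b·c) = (1224 × 1369) / (371 × 1373) = 1675656 / 509383 = 3.28958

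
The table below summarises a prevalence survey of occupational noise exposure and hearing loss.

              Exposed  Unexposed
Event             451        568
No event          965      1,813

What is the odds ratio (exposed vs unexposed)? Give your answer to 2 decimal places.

1.49

Reading the table with exposure as columns: a = 451 (Exposed, case), b = 965 (Exposed, non-case), c = 568 (Unexposed, case), d = 1813.
OR = (a·d)/(b·c) = (451 × 1813) / (965 × 568) = 817663 / 548120 = 1.49176
The odds of hearing loss are about 1.49 times as high in the exposed group.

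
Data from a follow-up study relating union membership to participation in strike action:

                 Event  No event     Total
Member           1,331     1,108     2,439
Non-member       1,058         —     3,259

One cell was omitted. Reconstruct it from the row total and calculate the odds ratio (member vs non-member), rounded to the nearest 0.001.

2.499

The missing cell is in the unexposed row: 3259 − 1058 = 2201.
So a = 1331, b = 1108, c = 1058, d = 2201.
OR = (a·d)/(b·c) = (1331 × 2201) / (1108 × 1058) = 2929531 / 1172264 = 2.49904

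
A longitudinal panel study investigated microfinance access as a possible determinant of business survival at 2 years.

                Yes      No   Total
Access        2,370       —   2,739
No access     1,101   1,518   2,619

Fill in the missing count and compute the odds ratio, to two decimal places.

8.86

The missing cell is in the exposed row: 2739 − 2370 = 369.
So a = 2370, b = 369, c = 1101, d = 1518.
OR = (a·d)/(b·c) = (2370 × 1518) / (369 × 1101) = 3597660 / 406269 = 8.85536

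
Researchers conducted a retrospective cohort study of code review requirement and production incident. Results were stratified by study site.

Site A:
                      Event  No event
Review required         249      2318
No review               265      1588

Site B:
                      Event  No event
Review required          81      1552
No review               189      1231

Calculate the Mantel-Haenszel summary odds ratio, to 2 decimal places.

OR_MH = Σ(aᵢdᵢ/nᵢ) / Σ(bᵢcᵢ/nᵢ), where nᵢ is the stratum total.
Stratum 1 (Site A): n = 4420; a·d/n = 249·1588/4420 = 89.4597; b·c/n = 2318·265/4420 = 138.9751
Stratum 2 (Site B): n = 3053; a·d/n = 81·1231/3053 = 32.6600; b·c/n = 1552·189/3053 = 96.0786
OR_MH = (89.4597 + 32.6600) / (138.9751 + 96.0786) = 122.1197 / 235.0537 = 0.51954

0.52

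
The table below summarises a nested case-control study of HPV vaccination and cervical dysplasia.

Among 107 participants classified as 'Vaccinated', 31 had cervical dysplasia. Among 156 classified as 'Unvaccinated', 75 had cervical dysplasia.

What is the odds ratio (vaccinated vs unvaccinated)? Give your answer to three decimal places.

0.441

From the description: a = 31, b = 76, c = 75, d = 81.
OR = (a·d)/(b·c) = (31 × 81) / (76 × 75) = 2511 / 5700 = 0.44053
Exposure is associated with lower odds of cervical dysplasia (OR = 0.44 < 1).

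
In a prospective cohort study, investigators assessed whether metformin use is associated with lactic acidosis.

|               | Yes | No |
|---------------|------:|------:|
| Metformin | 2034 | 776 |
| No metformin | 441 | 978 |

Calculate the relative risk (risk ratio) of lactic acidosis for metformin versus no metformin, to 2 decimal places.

Cells: a = 2034, b = 776, c = 441, d = 978.
Risk in exposed = 2034/2810 = 0.72384; risk in unexposed = 441/1419 = 0.31078.
RR = 0.72384 / 0.31078 = 2.32910
The risk among the exposed is 2.33 times that among the unexposed.

2.33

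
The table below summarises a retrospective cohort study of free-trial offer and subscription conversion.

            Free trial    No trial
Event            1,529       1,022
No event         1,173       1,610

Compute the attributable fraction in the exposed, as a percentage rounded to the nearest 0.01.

31.38

Reading the table with exposure as columns: a = 1529 (Free trial, case), b = 1173 (Free trial, non-case), c = 1022 (No trial, case), d = 1610.
Risk in exposed = 1529/2702 = 0.56588; risk in unexposed = 1022/2632 = 0.38830.
RR = 0.56588/0.38830 = 1.45733
AR% = (RR − 1)/RR × 100 = (1.45733 − 1)/1.45733 × 100 = 31.3812%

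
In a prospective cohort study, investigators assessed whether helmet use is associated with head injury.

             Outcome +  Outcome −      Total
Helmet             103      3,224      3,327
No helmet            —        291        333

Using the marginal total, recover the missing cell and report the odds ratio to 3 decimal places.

The missing cell is in the unexposed row: 333 − 291 = 42.
So a = 103, b = 3224, c = 42, d = 291.
OR = (a·d)/(b·c) = (103 × 291) / (3224 × 42) = 29973 / 135408 = 0.22135

0.221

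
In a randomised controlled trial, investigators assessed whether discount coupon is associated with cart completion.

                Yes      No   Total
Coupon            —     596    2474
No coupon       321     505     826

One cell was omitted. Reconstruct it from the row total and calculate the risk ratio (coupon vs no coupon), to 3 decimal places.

1.953

The missing cell is in the exposed row: 2474 − 596 = 1878.
So a = 1878, b = 596, c = 321, d = 505.
RR = [a/(a+b)] / [c/(c+d)] = (1878/2474) / (321/826) = 0.75909/0.38862 = 1.95331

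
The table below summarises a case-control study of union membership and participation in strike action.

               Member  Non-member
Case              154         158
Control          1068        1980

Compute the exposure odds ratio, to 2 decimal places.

1.81

Reading the table with exposure as columns: a = 154 (Member, case), b = 1068 (Member, non-case), c = 158 (Non-member, case), d = 1980.
OR = (a·d)/(b·c) = (154 × 1980) / (1068 × 158) = 304920 / 168744 = 1.80700
The odds of participation in strike action are about 1.81 times as high in the member group.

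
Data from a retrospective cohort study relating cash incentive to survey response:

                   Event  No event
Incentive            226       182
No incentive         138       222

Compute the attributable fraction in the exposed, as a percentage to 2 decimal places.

Cells: a = 226, b = 182, c = 138, d = 222.
Risk in exposed = 226/408 = 0.55392; risk in unexposed = 138/360 = 0.38333.
RR = 0.55392/0.38333 = 1.44501
AR% = (RR − 1)/RR × 100 = (1.44501 − 1)/1.44501 × 100 = 30.7965%

30.80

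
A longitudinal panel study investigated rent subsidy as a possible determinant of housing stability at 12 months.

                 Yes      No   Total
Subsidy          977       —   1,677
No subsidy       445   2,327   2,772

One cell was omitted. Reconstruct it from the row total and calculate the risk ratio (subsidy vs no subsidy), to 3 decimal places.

The missing cell is in the exposed row: 1677 − 977 = 700.
So a = 977, b = 700, c = 445, d = 2327.
RR = [a/(a+b)] / [c/(c+d)] = (977/1677) / (445/2772) = 0.58259/0.16053 = 3.62906

3.629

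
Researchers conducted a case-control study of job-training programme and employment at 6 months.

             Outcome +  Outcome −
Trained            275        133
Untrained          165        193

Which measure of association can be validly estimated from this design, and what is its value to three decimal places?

2.419

Cells: a = 275, b = 133, c = 165, d = 193.
This is a case-control study: participants were sampled on outcome status, so risks in the source population cannot be estimated directly — relative risk is not valid here. The odds ratio is the appropriate measure.
OR = (a·d)/(b·c) = (275 × 193) / (133 × 165) = 53075 / 21945 = 2.41855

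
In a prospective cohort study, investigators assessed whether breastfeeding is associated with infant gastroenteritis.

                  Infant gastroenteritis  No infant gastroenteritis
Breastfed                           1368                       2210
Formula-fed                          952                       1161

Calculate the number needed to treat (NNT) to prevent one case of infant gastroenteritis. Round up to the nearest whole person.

15

Risk in treated group = 1368/3578 = 0.38234; risk in control = 952/2113 = 0.45054.
Absolute risk reduction = 0.45054 − 0.38234 = 0.06821
NNT = 1 / ARR = 1 / 0.06821 = 14.661 → round up → 15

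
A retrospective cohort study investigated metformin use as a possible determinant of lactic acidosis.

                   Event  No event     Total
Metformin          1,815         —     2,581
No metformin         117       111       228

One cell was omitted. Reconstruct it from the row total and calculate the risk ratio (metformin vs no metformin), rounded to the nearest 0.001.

1.370

The missing cell is in the exposed row: 2581 − 1815 = 766.
So a = 1815, b = 766, c = 117, d = 111.
RR = [a/(a+b)] / [c/(c+d)] = (1815/2581) / (117/228) = 0.70322/0.51316 = 1.37037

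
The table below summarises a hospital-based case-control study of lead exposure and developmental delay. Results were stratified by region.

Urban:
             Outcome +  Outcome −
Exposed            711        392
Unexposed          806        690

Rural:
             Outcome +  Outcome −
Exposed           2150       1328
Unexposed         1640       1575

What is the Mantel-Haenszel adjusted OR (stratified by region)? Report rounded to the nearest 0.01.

OR_MH = Σ(aᵢdᵢ/nᵢ) / Σ(bᵢcᵢ/nᵢ), where nᵢ is the stratum total.
Stratum 1 (Urban): n = 2599; a·d/n = 711·690/2599 = 188.7611; b·c/n = 392·806/2599 = 121.5668
Stratum 2 (Rural): n = 6693; a·d/n = 2150·1575/6693 = 505.9390; b·c/n = 1328·1640/6693 = 325.4027
OR_MH = (188.7611 + 505.9390) / (121.5668 + 325.4027) = 694.7001 / 446.9694 = 1.55425

1.55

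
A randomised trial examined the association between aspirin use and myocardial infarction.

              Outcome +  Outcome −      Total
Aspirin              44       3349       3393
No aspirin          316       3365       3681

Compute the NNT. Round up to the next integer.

Risk in treated group = 44/3393 = 0.01297; risk in control = 316/3681 = 0.08585.
Absolute risk reduction = 0.08585 − 0.01297 = 0.07288
NNT = 1 / ARR = 1 / 0.07288 = 13.721 → round up → 14

14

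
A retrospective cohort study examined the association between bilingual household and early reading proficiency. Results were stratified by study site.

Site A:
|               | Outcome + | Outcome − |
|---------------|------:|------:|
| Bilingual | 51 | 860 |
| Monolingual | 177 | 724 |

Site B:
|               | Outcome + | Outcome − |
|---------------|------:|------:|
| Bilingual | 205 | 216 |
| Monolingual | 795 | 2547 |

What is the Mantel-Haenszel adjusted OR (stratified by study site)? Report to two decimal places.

OR_MH = Σ(aᵢdᵢ/nᵢ) / Σ(bᵢcᵢ/nᵢ), where nᵢ is the stratum total.
Stratum 1 (Site A): n = 1812; a·d/n = 51·724/1812 = 20.3775; b·c/n = 860·177/1812 = 84.0066
Stratum 2 (Site B): n = 3763; a·d/n = 205·2547/3763 = 138.7550; b·c/n = 216·795/3763 = 45.6338
OR_MH = (20.3775 + 138.7550) / (84.0066 + 45.6338) = 159.1325 / 129.6404 = 1.22749

1.23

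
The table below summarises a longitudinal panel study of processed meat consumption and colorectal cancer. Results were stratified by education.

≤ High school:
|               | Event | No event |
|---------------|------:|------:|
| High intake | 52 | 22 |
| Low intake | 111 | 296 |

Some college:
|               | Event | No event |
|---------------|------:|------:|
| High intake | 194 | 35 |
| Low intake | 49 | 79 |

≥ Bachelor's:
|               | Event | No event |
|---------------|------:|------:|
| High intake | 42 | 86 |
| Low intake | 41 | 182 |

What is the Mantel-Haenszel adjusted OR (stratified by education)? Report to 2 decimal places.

OR_MH = Σ(aᵢdᵢ/nᵢ) / Σ(bᵢcᵢ/nᵢ), where nᵢ is the stratum total.
Stratum 1 (≤ High school): n = 481; a·d/n = 52·296/481 = 32.0000; b·c/n = 22·111/481 = 5.0769
Stratum 2 (Some college): n = 357; a·d/n = 194·79/357 = 42.9300; b·c/n = 35·49/357 = 4.8039
Stratum 3 (≥ Bachelor's): n = 351; a·d/n = 42·182/351 = 21.7778; b·c/n = 86·41/351 = 10.0456
OR_MH = (32.0000 + 42.9300 + 21.7778) / (5.0769 + 4.8039 + 10.0456) = 96.7077 / 19.9264 = 4.85324

4.85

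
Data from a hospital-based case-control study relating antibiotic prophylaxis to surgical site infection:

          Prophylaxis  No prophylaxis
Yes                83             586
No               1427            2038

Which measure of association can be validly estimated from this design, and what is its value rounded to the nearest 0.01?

Reading the table with exposure as columns: a = 83 (Prophylaxis, case), b = 1427 (Prophylaxis, non-case), c = 586 (No prophylaxis, case), d = 2038.
This is a hospital-based case-control study: participants were sampled on outcome status, so risks in the source population cannot be estimated directly — relative risk is not valid here. The odds ratio is the appropriate measure.
OR = (a·d)/(b·c) = (83 × 2038) / (1427 × 586) = 169154 / 836222 = 0.20228

0.20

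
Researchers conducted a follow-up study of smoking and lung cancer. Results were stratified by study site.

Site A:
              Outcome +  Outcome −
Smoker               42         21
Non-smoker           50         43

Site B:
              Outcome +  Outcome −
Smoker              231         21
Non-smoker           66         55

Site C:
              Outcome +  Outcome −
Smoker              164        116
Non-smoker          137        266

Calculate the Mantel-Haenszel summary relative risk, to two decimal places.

1.63

RR_MH = Σ(aᵢ·n₀ᵢ/nᵢ) / Σ(cᵢ·n₁ᵢ/nᵢ), with n₁ᵢ = aᵢ+bᵢ (exposed), n₀ᵢ = cᵢ+dᵢ (unexposed), nᵢ = n₁ᵢ+n₀ᵢ.
Stratum 1 (Site A): n₁ = 63, n₀ = 93, n = 156; a·n₀/n = 42·93/156 = 25.0385; c·n₁/n = 50·63/156 = 20.1923
Stratum 2 (Site B): n₁ = 252, n₀ = 121, n = 373; a·n₀/n = 231·121/373 = 74.9357; c·n₁/n = 66·252/373 = 44.5898
Stratum 3 (Site C): n₁ = 280, n₀ = 403, n = 683; a·n₀/n = 164·403/683 = 96.7672; c·n₁/n = 137·280/683 = 56.1640
RR_MH = (25.0385 + 74.9357 + 96.7672) / (20.1923 + 44.5898 + 56.1640) = 196.7413 / 120.9461 = 1.62669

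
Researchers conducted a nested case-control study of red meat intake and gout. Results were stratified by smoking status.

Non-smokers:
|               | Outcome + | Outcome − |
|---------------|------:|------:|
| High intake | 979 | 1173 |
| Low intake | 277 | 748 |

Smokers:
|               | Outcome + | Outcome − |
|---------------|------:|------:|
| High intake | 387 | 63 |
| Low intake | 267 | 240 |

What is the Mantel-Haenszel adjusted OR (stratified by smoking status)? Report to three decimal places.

2.733

OR_MH = Σ(aᵢdᵢ/nᵢ) / Σ(bᵢcᵢ/nᵢ), where nᵢ is the stratum total.
Stratum 1 (Non-smokers): n = 3177; a·d/n = 979·748/3177 = 230.4980; b·c/n = 1173·277/3177 = 102.2729
Stratum 2 (Smokers): n = 957; a·d/n = 387·240/957 = 97.0533; b·c/n = 63·267/957 = 17.5768
OR_MH = (230.4980 + 97.0533) / (102.2729 + 17.5768) = 327.5512 / 119.8497 = 2.73302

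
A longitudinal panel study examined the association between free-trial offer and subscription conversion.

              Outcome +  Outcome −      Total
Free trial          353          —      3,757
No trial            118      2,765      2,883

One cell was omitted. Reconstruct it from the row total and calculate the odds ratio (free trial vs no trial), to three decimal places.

The missing cell is in the exposed row: 3757 − 353 = 3404.
So a = 353, b = 3404, c = 118, d = 2765.
OR = (a·d)/(b·c) = (353 × 2765) / (3404 × 118) = 976045 / 401672 = 2.42996

2.430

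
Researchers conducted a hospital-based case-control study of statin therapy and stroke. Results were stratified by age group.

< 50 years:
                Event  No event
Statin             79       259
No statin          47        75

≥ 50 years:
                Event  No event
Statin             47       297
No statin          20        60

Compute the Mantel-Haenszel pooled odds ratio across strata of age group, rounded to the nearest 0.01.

0.48

OR_MH = Σ(aᵢdᵢ/nᵢ) / Σ(bᵢcᵢ/nᵢ), where nᵢ is the stratum total.
Stratum 1 (< 50 years): n = 460; a·d/n = 79·75/460 = 12.8804; b·c/n = 259·47/460 = 26.4630
Stratum 2 (≥ 50 years): n = 424; a·d/n = 47·60/424 = 6.6509; b·c/n = 297·20/424 = 14.0094
OR_MH = (12.8804 + 6.6509) / (26.4630 + 14.0094) = 19.5314 / 40.4725 = 0.48258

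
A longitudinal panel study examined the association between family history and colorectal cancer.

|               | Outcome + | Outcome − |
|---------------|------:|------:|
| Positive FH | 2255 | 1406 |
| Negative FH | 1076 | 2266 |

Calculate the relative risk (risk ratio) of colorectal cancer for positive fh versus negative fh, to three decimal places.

1.913

Cells: a = 2255, b = 1406, c = 1076, d = 2266.
Risk in exposed = 2255/3661 = 0.61595; risk in unexposed = 1076/3342 = 0.32196.
RR = 0.61595 / 0.32196 = 1.91311
The risk among the exposed is 1.91 times that among the unexposed.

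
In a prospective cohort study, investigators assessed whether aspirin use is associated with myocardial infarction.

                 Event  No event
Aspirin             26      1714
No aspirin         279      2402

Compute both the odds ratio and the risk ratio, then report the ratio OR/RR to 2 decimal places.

0.91

Cells: a = 26, b = 1714, c = 279, d = 2402.
OR = (26·2402)/(1714·279) = 62452/478206 = 0.13060
Risk in exposed = 26/1740 = 0.01494; risk in unexposed = 279/2681 = 0.10407; RR = 0.14359
OR/RR = 0.13060 / 0.14359 = 0.90952
The outcome is not rare, so the OR lies further from 1 than the RR.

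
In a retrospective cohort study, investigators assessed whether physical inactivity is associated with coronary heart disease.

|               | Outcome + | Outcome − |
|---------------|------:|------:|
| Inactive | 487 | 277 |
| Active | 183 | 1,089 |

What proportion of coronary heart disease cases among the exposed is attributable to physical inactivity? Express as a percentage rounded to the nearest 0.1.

Cells: a = 487, b = 277, c = 183, d = 1089.
Risk in exposed = 487/764 = 0.63743; risk in unexposed = 183/1272 = 0.14387.
RR = 0.63743/0.14387 = 4.43069
AR% = (RR − 1)/RR × 100 = (4.43069 − 1)/4.43069 × 100 = 77.4302%

77.4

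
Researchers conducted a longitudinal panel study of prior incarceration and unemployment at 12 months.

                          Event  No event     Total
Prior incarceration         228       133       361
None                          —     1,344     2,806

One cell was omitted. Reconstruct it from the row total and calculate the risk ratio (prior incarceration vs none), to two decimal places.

The missing cell is in the unexposed row: 2806 − 1344 = 1462.
So a = 228, b = 133, c = 1462, d = 1344.
RR = [a/(a+b)] / [c/(c+d)] = (228/361) / (1462/2806) = 0.63158/0.52103 = 1.21218

1.21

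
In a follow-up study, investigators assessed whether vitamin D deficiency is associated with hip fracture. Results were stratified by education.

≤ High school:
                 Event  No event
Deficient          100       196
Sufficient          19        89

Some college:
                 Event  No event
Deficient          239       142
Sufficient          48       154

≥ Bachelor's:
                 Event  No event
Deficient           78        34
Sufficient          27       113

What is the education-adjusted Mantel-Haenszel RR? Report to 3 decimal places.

2.668

RR_MH = Σ(aᵢ·n₀ᵢ/nᵢ) / Σ(cᵢ·n₁ᵢ/nᵢ), with n₁ᵢ = aᵢ+bᵢ (exposed), n₀ᵢ = cᵢ+dᵢ (unexposed), nᵢ = n₁ᵢ+n₀ᵢ.
Stratum 1 (≤ High school): n₁ = 296, n₀ = 108, n = 404; a·n₀/n = 100·108/404 = 26.7327; c·n₁/n = 19·296/404 = 13.9208
Stratum 2 (Some college): n₁ = 381, n₀ = 202, n = 583; a·n₀/n = 239·202/583 = 82.8096; c·n₁/n = 48·381/583 = 31.3688
Stratum 3 (≥ Bachelor's): n₁ = 112, n₀ = 140, n = 252; a·n₀/n = 78·140/252 = 43.3333; c·n₁/n = 27·112/252 = 12.0000
RR_MH = (26.7327 + 82.8096 + 43.3333) / (13.9208 + 31.3688 + 12.0000) = 152.8756 / 57.2896 = 2.66847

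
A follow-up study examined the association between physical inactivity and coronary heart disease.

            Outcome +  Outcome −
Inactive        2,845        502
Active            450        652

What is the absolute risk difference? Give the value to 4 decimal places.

0.4417

Cells: a = 2845, b = 502, c = 450, d = 652.
Risk in exposed = 2845/3347 = 0.850015; risk in unexposed = 450/1102 = 0.408348.
Risk difference = 0.850015 − 0.408348 = 0.441666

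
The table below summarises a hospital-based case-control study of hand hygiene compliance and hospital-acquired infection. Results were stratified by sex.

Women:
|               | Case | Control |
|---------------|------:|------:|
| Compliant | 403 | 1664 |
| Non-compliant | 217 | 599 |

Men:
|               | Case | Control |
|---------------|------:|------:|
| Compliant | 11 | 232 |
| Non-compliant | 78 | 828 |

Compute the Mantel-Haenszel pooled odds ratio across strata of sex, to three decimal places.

0.650

OR_MH = Σ(aᵢdᵢ/nᵢ) / Σ(bᵢcᵢ/nᵢ), where nᵢ is the stratum total.
Stratum 1 (Women): n = 2883; a·d/n = 403·599/2883 = 83.7312; b·c/n = 1664·217/2883 = 125.2473
Stratum 2 (Men): n = 1149; a·d/n = 11·828/1149 = 7.9269; b·c/n = 232·78/1149 = 15.7493
OR_MH = (83.7312 + 7.9269) / (125.2473 + 15.7493) = 91.6581 / 140.9967 = 0.65007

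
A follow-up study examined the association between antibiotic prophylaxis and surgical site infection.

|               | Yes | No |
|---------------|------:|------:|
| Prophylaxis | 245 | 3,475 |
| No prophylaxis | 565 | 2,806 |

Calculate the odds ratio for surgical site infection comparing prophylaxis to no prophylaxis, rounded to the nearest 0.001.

0.350

Cells: a = 245, b = 3475, c = 565, d = 2806.
OR = (a·d)/(b·c) = (245 × 2806) / (3475 × 565) = 687470 / 1963375 = 0.35015
Exposure is associated with lower odds of surgical site infection (OR = 0.35 < 1).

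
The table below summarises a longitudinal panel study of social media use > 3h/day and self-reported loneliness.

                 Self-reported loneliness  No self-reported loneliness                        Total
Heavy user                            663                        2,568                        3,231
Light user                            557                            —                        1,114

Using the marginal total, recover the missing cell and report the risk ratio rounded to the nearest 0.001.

0.410

The missing cell is in the unexposed row: 1114 − 557 = 557.
So a = 663, b = 2568, c = 557, d = 557.
RR = [a/(a+b)] / [c/(c+d)] = (663/3231) / (557/1114) = 0.20520/0.50000 = 0.41040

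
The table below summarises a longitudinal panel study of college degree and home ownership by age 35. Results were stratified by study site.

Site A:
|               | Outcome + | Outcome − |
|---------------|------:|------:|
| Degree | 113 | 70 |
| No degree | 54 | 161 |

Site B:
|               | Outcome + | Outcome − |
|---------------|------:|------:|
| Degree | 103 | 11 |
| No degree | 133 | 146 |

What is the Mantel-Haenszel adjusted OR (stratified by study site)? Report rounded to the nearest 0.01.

6.35

OR_MH = Σ(aᵢdᵢ/nᵢ) / Σ(bᵢcᵢ/nᵢ), where nᵢ is the stratum total.
Stratum 1 (Site A): n = 398; a·d/n = 113·161/398 = 45.7111; b·c/n = 70·54/398 = 9.4975
Stratum 2 (Site B): n = 393; a·d/n = 103·146/393 = 38.2646; b·c/n = 11·133/393 = 3.7226
OR_MH = (45.7111 + 38.2646) / (9.4975 + 3.7226) = 83.9757 / 13.2201 = 6.35211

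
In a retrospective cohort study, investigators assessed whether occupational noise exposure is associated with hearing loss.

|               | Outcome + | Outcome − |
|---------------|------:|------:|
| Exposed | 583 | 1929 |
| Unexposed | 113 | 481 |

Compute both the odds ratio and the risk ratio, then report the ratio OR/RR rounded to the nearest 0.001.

1.054

Cells: a = 583, b = 1929, c = 113, d = 481.
OR = (583·481)/(1929·113) = 280423/217977 = 1.28648
Risk in exposed = 583/2512 = 0.23209; risk in unexposed = 113/594 = 0.19024; RR = 1.21999
OR/RR = 1.28648 / 1.21999 = 1.05450
The outcome is not rare, so the OR lies further from 1 than the RR.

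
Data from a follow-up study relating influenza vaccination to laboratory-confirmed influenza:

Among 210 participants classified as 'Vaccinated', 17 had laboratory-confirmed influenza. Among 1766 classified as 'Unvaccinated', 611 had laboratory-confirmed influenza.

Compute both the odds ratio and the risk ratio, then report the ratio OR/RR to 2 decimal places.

From the description: a = 17, b = 193, c = 611, d = 1155.
OR = (17·1155)/(193·611) = 19635/117923 = 0.16651
Risk in exposed = 17/210 = 0.08095; risk in unexposed = 611/1766 = 0.34598; RR = 0.23398
OR/RR = 0.16651 / 0.23398 = 0.71163
The outcome is not rare, so the OR lies further from 1 than the RR.

0.71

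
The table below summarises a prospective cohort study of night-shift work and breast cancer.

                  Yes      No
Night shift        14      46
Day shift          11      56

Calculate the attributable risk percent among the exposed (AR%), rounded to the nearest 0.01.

29.64

Cells: a = 14, b = 46, c = 11, d = 56.
Risk in exposed = 14/60 = 0.23333; risk in unexposed = 11/67 = 0.16418.
RR = 0.23333/0.16418 = 1.42121
AR% = (RR − 1)/RR × 100 = (1.42121 − 1)/1.42121 × 100 = 29.6375%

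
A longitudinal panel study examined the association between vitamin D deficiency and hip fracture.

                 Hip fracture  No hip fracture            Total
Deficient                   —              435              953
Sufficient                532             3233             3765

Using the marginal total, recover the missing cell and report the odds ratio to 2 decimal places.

The missing cell is in the exposed row: 953 − 435 = 518.
So a = 518, b = 435, c = 532, d = 3233.
OR = (a·d)/(b·c) = (518 × 3233) / (435 × 532) = 1674694 / 231420 = 7.23660

7.24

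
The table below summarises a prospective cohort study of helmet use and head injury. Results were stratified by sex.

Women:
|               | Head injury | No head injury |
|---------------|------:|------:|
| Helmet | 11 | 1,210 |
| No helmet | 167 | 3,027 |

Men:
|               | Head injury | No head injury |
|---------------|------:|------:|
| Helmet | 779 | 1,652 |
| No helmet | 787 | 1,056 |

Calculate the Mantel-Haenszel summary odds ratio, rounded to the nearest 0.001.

OR_MH = Σ(aᵢdᵢ/nᵢ) / Σ(bᵢcᵢ/nᵢ), where nᵢ is the stratum total.
Stratum 1 (Women): n = 4415; a·d/n = 11·3027/4415 = 7.5418; b·c/n = 1210·167/4415 = 45.7690
Stratum 2 (Men): n = 4274; a·d/n = 779·1056/4274 = 192.4717; b·c/n = 1652·787/4274 = 304.1937
OR_MH = (7.5418 + 192.4717) / (45.7690 + 304.1937) = 200.0135 / 349.9627 = 0.57153

0.572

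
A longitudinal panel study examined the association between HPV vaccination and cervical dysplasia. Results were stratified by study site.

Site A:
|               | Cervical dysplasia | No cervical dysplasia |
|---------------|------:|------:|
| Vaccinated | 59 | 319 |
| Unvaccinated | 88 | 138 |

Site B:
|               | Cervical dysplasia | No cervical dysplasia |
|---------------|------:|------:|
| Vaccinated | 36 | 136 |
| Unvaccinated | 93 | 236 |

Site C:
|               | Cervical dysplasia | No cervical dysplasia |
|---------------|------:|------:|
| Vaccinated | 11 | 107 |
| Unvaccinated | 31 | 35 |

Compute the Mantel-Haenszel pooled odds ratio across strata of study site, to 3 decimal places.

OR_MH = Σ(aᵢdᵢ/nᵢ) / Σ(bᵢcᵢ/nᵢ), where nᵢ is the stratum total.
Stratum 1 (Site A): n = 604; a·d/n = 59·138/604 = 13.4801; b·c/n = 319·88/604 = 46.4768
Stratum 2 (Site B): n = 501; a·d/n = 36·236/501 = 16.9581; b·c/n = 136·93/501 = 25.2455
Stratum 3 (Site C): n = 184; a·d/n = 11·35/184 = 2.0924; b·c/n = 107·31/184 = 18.0272
OR_MH = (13.4801 + 16.9581 + 2.0924) / (46.4768 + 25.2455 + 18.0272) = 32.5306 / 89.7495 = 0.36246

0.362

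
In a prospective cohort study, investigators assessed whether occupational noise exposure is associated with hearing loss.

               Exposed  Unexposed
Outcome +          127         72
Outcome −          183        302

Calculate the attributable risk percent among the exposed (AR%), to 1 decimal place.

Reading the table with exposure as columns: a = 127 (Exposed, case), b = 183 (Exposed, non-case), c = 72 (Unexposed, case), d = 302.
Risk in exposed = 127/310 = 0.40968; risk in unexposed = 72/374 = 0.19251.
RR = 0.40968/0.19251 = 2.12805
AR% = (RR − 1)/RR × 100 = (2.12805 − 1)/2.12805 × 100 = 53.0085%

53.0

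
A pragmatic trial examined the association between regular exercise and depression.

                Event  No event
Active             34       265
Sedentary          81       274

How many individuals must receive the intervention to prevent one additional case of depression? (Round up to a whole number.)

9

Risk in treated group = 34/299 = 0.11371; risk in control = 81/355 = 0.22817.
Absolute risk reduction = 0.22817 − 0.11371 = 0.11446
NNT = 1 / ARR = 1 / 0.11446 = 8.737 → round up → 9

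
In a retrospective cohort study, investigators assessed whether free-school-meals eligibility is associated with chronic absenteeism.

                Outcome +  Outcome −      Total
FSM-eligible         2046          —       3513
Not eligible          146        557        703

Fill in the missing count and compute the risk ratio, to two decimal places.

The missing cell is in the exposed row: 3513 − 2046 = 1467.
So a = 2046, b = 1467, c = 146, d = 557.
RR = [a/(a+b)] / [c/(c+d)] = (2046/3513) / (146/703) = 0.58241/0.20768 = 2.80434

2.80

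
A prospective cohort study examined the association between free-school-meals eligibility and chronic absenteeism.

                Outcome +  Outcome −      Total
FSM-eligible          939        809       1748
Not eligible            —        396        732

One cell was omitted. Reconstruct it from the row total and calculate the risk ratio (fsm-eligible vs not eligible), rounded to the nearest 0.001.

The missing cell is in the unexposed row: 732 − 396 = 336.
So a = 939, b = 809, c = 336, d = 396.
RR = [a/(a+b)] / [c/(c+d)] = (939/1748) / (336/732) = 0.53719/0.45902 = 1.17030

1.170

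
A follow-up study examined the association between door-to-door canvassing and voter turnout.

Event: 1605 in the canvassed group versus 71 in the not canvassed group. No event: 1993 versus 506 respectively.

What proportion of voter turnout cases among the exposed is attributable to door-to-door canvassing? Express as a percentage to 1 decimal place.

From the description: a = 1605, b = 1993, c = 71, d = 506.
Risk in exposed = 1605/3598 = 0.44608; risk in unexposed = 71/577 = 0.12305.
RR = 0.44608/0.12305 = 3.62519
AR% = (RR − 1)/RR × 100 = (3.62519 − 1)/3.62519 × 100 = 72.4153%

72.4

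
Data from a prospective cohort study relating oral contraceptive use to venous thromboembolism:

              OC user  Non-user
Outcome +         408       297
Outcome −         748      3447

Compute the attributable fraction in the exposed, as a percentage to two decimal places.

Reading the table with exposure as columns: a = 408 (OC user, case), b = 748 (OC user, non-case), c = 297 (Non-user, case), d = 3447.
Risk in exposed = 408/1156 = 0.35294; risk in unexposed = 297/3744 = 0.07933.
RR = 0.35294/0.07933 = 4.44920
AR% = (RR − 1)/RR × 100 = (4.44920 − 1)/4.44920 × 100 = 77.5240%

77.52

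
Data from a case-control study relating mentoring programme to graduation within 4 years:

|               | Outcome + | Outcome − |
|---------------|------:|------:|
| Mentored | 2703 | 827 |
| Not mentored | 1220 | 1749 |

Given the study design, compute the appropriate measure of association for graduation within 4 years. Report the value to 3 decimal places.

Cells: a = 2703, b = 827, c = 1220, d = 1749.
This is a case-control study: participants were sampled on outcome status, so risks in the source population cannot be estimated directly — relative risk is not valid here. The odds ratio is the appropriate measure.
OR = (a·d)/(b·c) = (2703 × 1749) / (827 × 1220) = 4727547 / 1008940 = 4.68566

4.686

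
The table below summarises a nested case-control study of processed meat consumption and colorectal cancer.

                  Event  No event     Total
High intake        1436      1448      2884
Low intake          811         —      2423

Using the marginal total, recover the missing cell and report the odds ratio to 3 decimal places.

1.971

The missing cell is in the unexposed row: 2423 − 811 = 1612.
So a = 1436, b = 1448, c = 811, d = 1612.
OR = (a·d)/(b·c) = (1436 × 1612) / (1448 × 811) = 2314832 / 1174328 = 1.97120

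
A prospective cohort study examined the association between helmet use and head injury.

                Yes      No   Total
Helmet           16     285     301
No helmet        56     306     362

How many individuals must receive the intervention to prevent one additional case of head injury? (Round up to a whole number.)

10

Risk in treated group = 16/301 = 0.05316; risk in control = 56/362 = 0.15470.
Absolute risk reduction = 0.15470 − 0.05316 = 0.10154
NNT = 1 / ARR = 1 / 0.10154 = 9.848 → round up → 10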